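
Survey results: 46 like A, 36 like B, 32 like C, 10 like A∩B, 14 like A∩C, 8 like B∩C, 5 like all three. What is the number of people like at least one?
87
|A∪B∪C| = 46+36+32-10-14-8+5 = 87.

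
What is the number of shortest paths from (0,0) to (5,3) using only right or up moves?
56
Choose 5 rights from 8 moves: C(8,5) = 56.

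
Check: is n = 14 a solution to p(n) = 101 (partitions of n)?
Pentagonal recurrence p(n) = p(n−1) + p(n−2) − p(n−5) − p(n−7) + …: p(14) = p(13) + p(12) − p(9) − p(7) + p(2) = 101 + 77 − 30 − 15 + 2 = 135, which does not equal 101.
Final answer: No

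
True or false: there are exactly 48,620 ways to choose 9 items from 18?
True

Solution: C(18,9) = 48,620.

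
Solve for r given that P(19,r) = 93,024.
4

Solution: P(19,r) = 19·18·…·(19−r+1), a product of r factors. Multiplying down from 19: 19 = 19; 19·18 = 342; 19·18·17 = 5,814; 19·18·17·16 = 93,024 ✓ (4 factors). So r = 4.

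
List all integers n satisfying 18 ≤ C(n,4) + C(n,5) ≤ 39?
6

C(5,4)+C(5,5)=6; C(6,4)+C(6,5)=21; C(7,4)+C(7,5)=56. So valid n = 6.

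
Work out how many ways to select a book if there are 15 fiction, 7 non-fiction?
22

By the addition principle: 15 + 7 = 22.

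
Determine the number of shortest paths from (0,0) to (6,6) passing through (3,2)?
350

Solution: To (3,2): C(5,3)=10. From there: C(7,3)=35. Total: 350.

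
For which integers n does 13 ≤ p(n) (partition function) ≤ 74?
Tabulating p(n) via p(n) = p(n−1) + p(n−2) − p(n−5) − p(n−7) + …: p(6)=11; p(7)=15; p(8)=22; p(9)=30; p(10)=42; p(11)=56; p(12)=77. So valid n = 7, 8, 9, 10, 11.
Final answer: 7, 8, 9, 10, 11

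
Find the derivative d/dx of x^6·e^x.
Product rule: d/dx[x^6]·e^x + x^6·d/dx[e^x] = 6x^{5}e^x + x^6e^x.
Final answer: (6x^5 + x^6)e^x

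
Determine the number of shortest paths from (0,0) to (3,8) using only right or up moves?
165

Solution: Choose 3 rights from 11 moves: C(11,3) = 165.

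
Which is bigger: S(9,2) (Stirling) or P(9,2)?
S(9,2) = 2·S(8,2) + S(8,1) = 2·127 + 1 = 255; P(9,2) = 72.
Final answer: S(9,2)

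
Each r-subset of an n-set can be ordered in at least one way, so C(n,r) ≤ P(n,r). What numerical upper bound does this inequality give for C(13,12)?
6,227,020,800

Solution: P(13,12) = 13·12·11·10·9·8·7·6·5·4·3·2 = 6,227,020,800, so C(13,12) ≤ 6,227,020,800. (The bound is loose by a factor of 12! = 479,001,600: C(13,12) = 6,227,020,800/479,001,600 = 13.)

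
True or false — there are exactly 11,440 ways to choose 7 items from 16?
True

Working:
C(16,7) = 11,440.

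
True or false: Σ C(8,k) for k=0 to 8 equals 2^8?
Binomial theorem: Σ C(8,k) = (1+1)^8 = 2^8 = 256; RHS 2^8 = 256.
Final answer: True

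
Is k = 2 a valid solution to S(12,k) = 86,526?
No

Reasoning: S(12,2) = 2·S(11,2) + S(11,1) = 2·1,023 + 1 = 2,047, which does not equal 86,526.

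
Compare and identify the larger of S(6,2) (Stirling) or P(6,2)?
S(6,2)

Solution: S(6,2) = 2·S(5,2) + S(5,1) = 2·15 + 1 = 31; P(6,2) = 30.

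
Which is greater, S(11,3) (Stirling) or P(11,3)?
S(11,3)

Working:
S(11,3) = 3·S(10,3) + S(10,2) = 3·9,330 + 511 = 28,501; P(11,3) = 990.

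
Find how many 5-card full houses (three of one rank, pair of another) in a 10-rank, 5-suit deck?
9,000

Reasoning: Triple rank: 10. Triple suits: C(5,3)=10. Pair rank: 9. Pair suits: C(5,2)=10. Total: 9,000.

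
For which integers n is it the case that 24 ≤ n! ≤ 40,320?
4, 5, 6, 7, 8
n! is strictly increasing; 4! = 24 and 8! = 40,320, so valid n = 4, 5, 6, 7, 8.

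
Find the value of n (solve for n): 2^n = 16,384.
14
16,384 = 1,024 × 16 = 2^10 × 2^4 = 2^14, so n = 14.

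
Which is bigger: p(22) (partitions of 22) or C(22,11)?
C(22,11)

Solution: Pentagonal recurrence p(n) = p(n−1) + p(n−2) − p(n−5) − p(n−7) + …: p(22) = p(21) + p(20) − p(17) − p(15) + p(10) + p(7) − p(0) = 792 + 627 − 297 − 176 + 42 + 15 − 1 = 1,002; C(22,11) = 705,432.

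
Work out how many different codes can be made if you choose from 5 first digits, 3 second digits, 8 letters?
By the multiplication principle: 5 × 3 × 8 = 120.
Final answer: 120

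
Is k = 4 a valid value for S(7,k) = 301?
No

Explanation: S(7,4) = 4·S(6,4) + S(6,3) = 4·65 + 90 = 350, which does not equal 301.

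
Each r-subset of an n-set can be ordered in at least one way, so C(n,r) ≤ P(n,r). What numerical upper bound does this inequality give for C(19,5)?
1,395,360

Reasoning: P(19,5) = 19·18·17·16·15 = 1,395,360, so C(19,5) ≤ 1,395,360. (The bound is loose by a factor of 5! = 120: C(19,5) = 1,395,360/120 = 11,628.)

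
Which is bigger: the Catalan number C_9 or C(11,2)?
C_9

Explanation: C_9 = C(18,9)/(9+1) = 48,620/10 = 4,862; C(11,2) = 55.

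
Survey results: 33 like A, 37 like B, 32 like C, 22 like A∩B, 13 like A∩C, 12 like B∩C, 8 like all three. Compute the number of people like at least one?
63
|A∪B∪C| = 33+37+32-22-13-12+8 = 63.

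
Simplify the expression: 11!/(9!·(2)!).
55

Solution: This is C(11,9) = 55.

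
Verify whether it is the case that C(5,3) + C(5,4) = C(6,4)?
True

Pascal's identity: LHS = 10 + 5 = 15; RHS = C(6,4) = 15. Both sides agree, so the statement holds.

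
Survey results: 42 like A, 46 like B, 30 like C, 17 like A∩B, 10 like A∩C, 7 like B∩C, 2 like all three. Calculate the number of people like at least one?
86

Reasoning: |A∪B∪C| = 42+46+30-17-10-7+2 = 86.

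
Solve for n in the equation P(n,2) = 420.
P(n,2) = n(n−1) is increasing in n; n(n−1) ≈ (n−0.5)^2 = 420 gives n ≈ 21.0. Check: P(19,2) = 342, P(20,2) = 380, P(21,2) = 420 ✓. So n = 21.

Answer: 21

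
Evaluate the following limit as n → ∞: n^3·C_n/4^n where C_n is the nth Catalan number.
∞

Explanation: C_n ~ 4^n/(n^(3/2)√π), so n^3·C_n/4^n ~ n^(3 − 3/2)/√π → ∞.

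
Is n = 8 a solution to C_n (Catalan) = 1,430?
Yes

Reasoning: C_8 = C(16,8)/(8+1) = 12,870/9 = 1,430, which equals 1,430.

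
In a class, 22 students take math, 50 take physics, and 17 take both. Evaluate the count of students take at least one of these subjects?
55

Working:
|A∪B| = |A|+|B|-|A∩B| = 22+50-17 = 55.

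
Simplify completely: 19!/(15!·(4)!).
3,876

This is C(19,15) = 3,876.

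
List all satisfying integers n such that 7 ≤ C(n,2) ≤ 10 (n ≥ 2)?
5

Working:
C(4,2)=6; C(5,2)=10; C(6,2)=15. So valid n = 5.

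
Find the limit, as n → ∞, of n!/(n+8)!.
0

Reasoning: n!/(n+8)! = 1/[(n+1)(n+2)···(n+8)] → 0 as n → ∞.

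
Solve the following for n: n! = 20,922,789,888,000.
16

Explanation: n! is strictly increasing. 14! = 87,178,291,200, 15! = 1,307,674,368,000, 16! = 20,922,789,888,000 ✓. So n = 16.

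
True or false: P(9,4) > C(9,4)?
True

Working:
P(9,4) = 3,024 and C(9,4) = 126; P(n,r) = r! × C(n,r) so P > C whenever r ≥ 2.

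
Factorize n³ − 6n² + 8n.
n(n − 2)(n − 4)
n³ − 6n² + 8n = n(n² − 6n + 8) = n(n − 2)(n − 4).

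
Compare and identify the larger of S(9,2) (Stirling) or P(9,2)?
S(9,2)

S(9,2) = 2·S(8,2) + S(8,1) = 2·127 + 1 = 255; P(9,2) = 72.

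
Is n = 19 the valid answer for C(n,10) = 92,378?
Yes

C(19,10) = 19·18·17·16·15·14·13·12·11·10/10! = 335,221,286,400/3,628,800 = 92,378, which equals 92,378.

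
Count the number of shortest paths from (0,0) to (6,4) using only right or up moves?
210

Explanation: Choose 6 rights from 10 moves: C(10,6) = 210.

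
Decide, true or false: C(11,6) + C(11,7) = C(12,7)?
True
Pascal's identity: LHS = 462 + 330 = 792; RHS = C(12,7) = 792. Both sides agree, so the statement holds.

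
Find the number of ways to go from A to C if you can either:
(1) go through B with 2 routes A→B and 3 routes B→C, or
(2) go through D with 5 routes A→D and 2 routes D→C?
16

Working:
Route via B: 2×3=6. Route via D: 5×2=10. Total: 16.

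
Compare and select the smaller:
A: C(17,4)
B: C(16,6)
A

Explanation: A=C(17,4)=2,380, B=C(16,6)=8,008.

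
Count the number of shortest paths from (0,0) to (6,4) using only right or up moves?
Choose 6 rights from 10 moves: C(10,6) = 210.

Answer: 210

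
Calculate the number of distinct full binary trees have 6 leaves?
42

Reasoning: Using the Catalan number formula: C_n = C(2n, n) / (n+1)
C_5 = C(10, 5) / (5+1)
     = 252 / 6
     = 42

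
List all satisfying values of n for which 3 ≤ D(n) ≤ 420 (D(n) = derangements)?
4, 5, 6

Solution: Using D(n) = (n−1)[D(n−1) + D(n−2)] with D(1)=0, D(2)=1: D(3)=2; D(4)=9; D(5)=44; D(6)=265; D(7)=1,854. So valid n = 4, 5, 6.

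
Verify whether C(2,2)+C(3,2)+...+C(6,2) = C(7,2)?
False

Working:
Hockey stick identity gives Σ = C(7,3) = 35; RHS C(7,2) = 21.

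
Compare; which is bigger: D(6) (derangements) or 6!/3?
D(6)

D(6) = (6-1)·[D(5) + D(4)] = 5·[44 + 9] = 265; 6!/3 = 720/3 = 240.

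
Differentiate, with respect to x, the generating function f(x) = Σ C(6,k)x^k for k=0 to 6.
Σ k·C(6,k)x^(k-1) for k=1 to 6
Term-by-term differentiation gives Σ k·C(6,k)x^{k-1} for k=1 to 6.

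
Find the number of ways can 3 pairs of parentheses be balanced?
5

Reasoning: Using the Catalan number formula: C_n = C(2n, n) / (n+1)
C_3 = C(6, 3) / (3+1)
     = 20 / 4
     = 5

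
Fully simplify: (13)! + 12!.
6,706,022,400

Solution: (13)! + 12! = (13)·12! + 12! = (13+1)·12! = 14·12! = 6,706,022,400.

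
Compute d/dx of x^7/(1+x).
Quotient rule: [7x^{6}(1+x) - x^7]/(1+x)².

Answer: (7x^6(1+x) - x^7)/(1+x)²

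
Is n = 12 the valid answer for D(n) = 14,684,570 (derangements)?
No

D(12) = (12-1)·[D(11) + D(10)] = 11·[14,684,570 + 1,334,961] = 176,214,841, which does not equal 14,684,570.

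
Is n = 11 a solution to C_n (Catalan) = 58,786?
C_11 = C(22,11)/(11+1) = 705,432/12 = 58,786, which equals 58,786.
Final answer: Yes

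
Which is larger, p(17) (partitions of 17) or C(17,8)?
Pentagonal recurrence p(n) = p(n−1) + p(n−2) − p(n−5) − p(n−7) + …: p(17) = p(16) + p(15) − p(12) − p(10) + p(5) + p(2) = 231 + 176 − 77 − 42 + 7 + 2 = 297; C(17,8) = 24,310.
Final answer: C(17,8)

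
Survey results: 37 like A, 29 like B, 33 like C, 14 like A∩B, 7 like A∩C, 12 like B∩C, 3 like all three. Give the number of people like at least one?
69
|A∪B∪C| = 37+29+33-14-7-12+3 = 69.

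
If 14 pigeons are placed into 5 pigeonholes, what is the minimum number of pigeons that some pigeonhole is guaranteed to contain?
Pigeonhole: ⌈14/5⌉ = 3.
Final answer: 3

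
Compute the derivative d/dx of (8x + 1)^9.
Chain rule: 9(8x+1)^{8} × 8 = 72(8x+1)^{8}.

Answer: 72(8x + 1)^8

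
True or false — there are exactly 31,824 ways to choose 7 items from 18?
True

Reasoning: C(18,7) = 31,824.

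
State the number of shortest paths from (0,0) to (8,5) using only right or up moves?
1,287

Solution: Choose 8 rights from 13 moves: C(13,8) = 1,287.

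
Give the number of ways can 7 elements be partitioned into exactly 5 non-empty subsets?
This equals S(7,5), the Stirling number of the 2nd kind.
Using the Stirling recurrence: S(n,k) = k·S(n-1,k) + S(n-1,k-1)
S(7,5) = 5·S(6,5) + S(6,4)
         = 5·15 + 65
         = 75 + 65
         = 140

Answer: 140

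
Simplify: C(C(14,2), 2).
4,095
C(14,2) = 91, then C(91, 2) = 4,095.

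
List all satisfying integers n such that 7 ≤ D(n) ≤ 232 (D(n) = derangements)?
Using D(n) = (n−1)[D(n−1) + D(n−2)] with D(1)=0, D(2)=1: D(3)=2; D(4)=9; D(5)=44; D(6)=265. So valid n = 4, 5.

Answer: 4, 5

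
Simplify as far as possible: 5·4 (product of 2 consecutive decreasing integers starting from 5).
20

Reasoning: This is P(5,2) = 5!/(3)! = 20.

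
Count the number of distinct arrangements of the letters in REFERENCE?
7,560

Reasoning: Word has 9 letters (R=2, E=4, F=1, N=1, C=1). Arrangements: 9!/Π(k!) = 7,560.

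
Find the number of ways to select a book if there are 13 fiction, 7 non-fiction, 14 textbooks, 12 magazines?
By the addition principle: 13 + 7 + 14 + 12 = 46.

Answer: 46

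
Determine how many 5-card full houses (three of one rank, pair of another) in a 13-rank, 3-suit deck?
468
Triple rank: 13. Triple suits: C(3,3)=1. Pair rank: 12. Pair suits: C(3,2)=3. Total: 468.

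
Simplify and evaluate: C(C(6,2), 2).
105

Working:
C(6,2) = 15, then C(15, 2) = 105.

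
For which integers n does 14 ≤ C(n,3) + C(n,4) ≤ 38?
5, 6

Working:
C(4,3)+C(4,4)=5; C(5,3)+C(5,4)=15; C(6,3)+C(6,4)=35; C(7,3)+C(7,4)=70. So valid n = 5, 6.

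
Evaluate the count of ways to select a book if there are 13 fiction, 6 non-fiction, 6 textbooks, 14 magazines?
39

Working:
By the addition principle: 13 + 6 + 6 + 14 = 39.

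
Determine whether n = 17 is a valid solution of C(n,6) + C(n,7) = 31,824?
C(17,6) + C(17,7) = 12,376 + 19,448 = 31,824, which equals 31,824.

Answer: Yes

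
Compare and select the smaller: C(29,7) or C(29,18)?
C(29,7)

Reasoning: C(29,7)=1,560,780, C(29,18)=34,597,290.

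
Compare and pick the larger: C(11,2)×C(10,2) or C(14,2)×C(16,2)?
C(11,2)×C(10,2)=2,475, C(14,2)×C(16,2)=10,920.

Answer: C(14,2)×C(16,2)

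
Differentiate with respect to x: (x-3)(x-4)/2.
d/dx[(x-3)(x-4)] = (x-4) + (x-3) = 2x - 7. Dividing by 2 gives (2x - 7)/2.

Answer: (2x - 7)/2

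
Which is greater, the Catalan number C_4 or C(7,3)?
C(7,3)
C_4 = C(8,4)/(4+1) = 70/5 = 14; C(7,3) = 35.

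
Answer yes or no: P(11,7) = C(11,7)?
No

Reasoning: P(11,7) = 1,663,200 but C(11,7) = 330; they differ by a factor of 7! = 5040, so the statement does not hold.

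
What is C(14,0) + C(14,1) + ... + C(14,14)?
16,384

Solution: Sum of binomial coefficients = 2^14 = 16,384.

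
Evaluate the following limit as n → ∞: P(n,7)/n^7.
1

Working:
P(n,7) = n(n-1)···(n-6) ≈ n^7 for large n. Limit = 1.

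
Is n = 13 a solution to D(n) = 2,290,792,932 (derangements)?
Yes

D(13) = (13-1)·[D(12) + D(11)] = 12·[176,214,841 + 14,684,570] = 2,290,792,932, which equals 2,290,792,932.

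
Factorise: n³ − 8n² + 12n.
n(n − 2)(n − 6)

Working:
n³ − 8n² + 12n = n(n² − 8n + 12) = n(n − 2)(n − 6).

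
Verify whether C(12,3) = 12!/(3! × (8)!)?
False

Solution: The correct denominator is 3!×9!, giving C(12,3) = 220; the stated RHS is 12!/(3!×8!) = 1,980 ≠ 220, so the statement does not hold.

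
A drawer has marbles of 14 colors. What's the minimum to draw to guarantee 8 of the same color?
99

Solution: Worst case: 7 of each = 98. One more: 99.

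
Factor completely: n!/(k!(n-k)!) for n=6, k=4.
C(6,4) = 15

This is the binomial coefficient C(6,4) = 15.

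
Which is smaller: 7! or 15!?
7!

7!=5,040, 15!=1,307,674,368,000. 15! > 7!.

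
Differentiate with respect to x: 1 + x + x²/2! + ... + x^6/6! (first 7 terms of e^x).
1 + x + x²/2! + ... + x^5/5!

Differentiating term by term gives the first 6 terms of e^x.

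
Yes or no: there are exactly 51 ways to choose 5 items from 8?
C(8,5) = 56 ≠ 51.

Answer: No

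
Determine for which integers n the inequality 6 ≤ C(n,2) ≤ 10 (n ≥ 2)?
C(3,2)=3; C(4,2)=6; C(5,2)=10; C(6,2)=15. So valid n = 4, 5.

Answer: 4, 5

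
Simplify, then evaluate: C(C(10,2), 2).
990
C(10,2) = 45, then C(45, 2) = 990.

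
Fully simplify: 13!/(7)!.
This equals 13×12×...×8 = 1,235,520.
Final answer: 1,235,520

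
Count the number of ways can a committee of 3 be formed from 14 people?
364
C(14,3) = 14! / (3! × (14-3)!)
         = 14! / (3! × 11!)
         = 364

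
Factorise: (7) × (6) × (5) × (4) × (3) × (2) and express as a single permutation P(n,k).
P(7,6) = 7!/(1)!

Reasoning: Product of 6 consecutive descending integers starting at 7: P(7,6) = 7!/1! = 5,040.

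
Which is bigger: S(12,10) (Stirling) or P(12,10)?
P(12,10)

S(12,10) = 10·S(11,10) + S(11,9) = 10·55 + 1,155 = 1,705; P(12,10) = 239,500,800.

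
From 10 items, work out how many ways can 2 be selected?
45

Explanation: C(10,2) = 10! / (2! × (10-2)!)
         = 10! / (2! × 8!)
         = 45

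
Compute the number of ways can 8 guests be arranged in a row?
40,320

Reasoning: Arrangements of 8 distinct objects: 8! = 40,320.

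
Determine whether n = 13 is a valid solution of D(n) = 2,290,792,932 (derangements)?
Yes

Reasoning: D(13) = (13-1)·[D(12) + D(11)] = 12·[176,214,841 + 14,684,570] = 2,290,792,932, which equals 2,290,792,932.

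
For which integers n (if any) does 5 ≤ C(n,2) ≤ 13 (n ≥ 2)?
4, 5

Explanation: C(3,2)=3; C(4,2)=6; C(5,2)=10; C(6,2)=15. So valid n = 4, 5.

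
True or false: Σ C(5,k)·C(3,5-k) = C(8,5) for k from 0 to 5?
True

Explanation: Vandermonde's identity gives C(8,5) = 56; RHS C(8,5) = 56.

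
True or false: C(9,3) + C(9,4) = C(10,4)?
True

Pascal's identity C(n,k) + C(n,k+1) = C(n+1,k+1): 84 + 126 = 210 = C(10,4).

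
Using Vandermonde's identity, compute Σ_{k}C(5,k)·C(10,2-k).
105

Explanation: = C(5+10,2) = C(15,2) = 105.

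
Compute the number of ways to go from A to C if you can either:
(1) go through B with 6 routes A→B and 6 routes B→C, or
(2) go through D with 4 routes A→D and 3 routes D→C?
48
Route via B: 6×6=36. Route via D: 4×3=12. Total: 48.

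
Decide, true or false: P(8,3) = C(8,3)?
False

P(8,3) = 336 but C(8,3) = 56; they differ by a factor of 3! = 6, so the statement does not hold.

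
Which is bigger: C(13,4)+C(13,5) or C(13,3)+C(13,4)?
C(13,4)+C(13,5)

Solution: First=2,002, Second=1,001.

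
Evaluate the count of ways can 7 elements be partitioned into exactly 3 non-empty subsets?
301

Reasoning: This equals S(7,3), the Stirling number of the 2nd kind.
Using the Stirling recurrence: S(n,k) = k·S(n-1,k) + S(n-1,k-1)
S(7,3) = 3·S(6,3) + S(6,2)
         = 3·90 + 31
         = 270 + 31
         = 301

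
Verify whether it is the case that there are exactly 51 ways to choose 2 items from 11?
False
C(11,2) = 55 ≠ 51.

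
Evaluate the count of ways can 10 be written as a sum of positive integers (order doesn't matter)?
42

Reasoning: Pentagonal recurrence p(n) = p(n−1) + p(n−2) − p(n−5) − p(n−7) + …: p(10) = p(9) + p(8) − p(5) − p(3) = 30 + 22 − 7 − 3 = 42.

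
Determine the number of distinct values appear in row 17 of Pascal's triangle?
Row 17 has entries C(17,0)..C(17,17); by symmetry C(17,k)=C(17,17-k), giving 9 distinct values.

Answer: 9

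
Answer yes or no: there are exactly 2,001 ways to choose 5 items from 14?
C(14,5) = 2,002 ≠ 2001.

Answer: No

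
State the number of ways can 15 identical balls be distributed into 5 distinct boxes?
3,876
C(15+5-1, 5-1) = C(19, 4) = 3,876.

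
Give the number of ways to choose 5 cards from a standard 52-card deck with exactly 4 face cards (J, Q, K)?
19,800

Explanation: 12 face cards and 40 non-face cards: C(12,4) × C(40,1) = 495 × 40 = 19,800.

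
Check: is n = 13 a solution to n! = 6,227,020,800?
Yes

Reasoning: 13! = 13·12! = 13·479,001,600 = 6,227,020,800, which equals 6,227,020,800.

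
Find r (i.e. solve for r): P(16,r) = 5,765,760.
6

Solution: P(16,r) = 16·15·…·(16−r+1), a product of r factors. Multiplying down from 16: 16 = 16; 16·15 = 240; 16·15·14 = 3,360; 16·15·14·13 = 43,680; 16·15·14·13·12 = 524,160; 16·15·14·13·12·11 = 5,765,760 ✓ (6 factors). So r = 6.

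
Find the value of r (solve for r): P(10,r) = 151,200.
6

Solution: P(10,r) = 10·9·…·(10−r+1), a product of r factors. Multiplying down from 10: 10 = 10; 10·9 = 90; 10·9·8 = 720; 10·9·8·7 = 5,040; 10·9·8·7·6 = 30,240; 10·9·8·7·6·5 = 151,200 ✓ (6 factors). So r = 6.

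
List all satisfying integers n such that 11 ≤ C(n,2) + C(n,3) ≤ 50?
5, 6
C(4,2)+C(4,3)=10; C(5,2)+C(5,3)=20; C(6,2)+C(6,3)=35; C(7,2)+C(7,3)=56. So valid n = 5, 6.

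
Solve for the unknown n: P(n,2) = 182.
14

Solution: P(n,2) = n(n−1) is increasing in n; n(n−1) ≈ (n−0.5)^2 = 182 gives n ≈ 14.0. Check: P(12,2) = 132, P(13,2) = 156, P(14,2) = 182 ✓. So n = 14.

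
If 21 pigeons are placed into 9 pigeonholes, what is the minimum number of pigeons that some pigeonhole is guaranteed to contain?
3

Pigeonhole: ⌈21/9⌉ = 3.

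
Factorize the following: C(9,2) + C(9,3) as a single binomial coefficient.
C(10,3)

Solution: By Pascal's identity: C(9,2) + C(9,3) = C(10,3) = 120.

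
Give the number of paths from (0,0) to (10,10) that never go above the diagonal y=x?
Counted by the Catalan number C_10: C_10 = C(20,10)/(10+1) = 184,756/11 = 16,796.

Answer: 16,796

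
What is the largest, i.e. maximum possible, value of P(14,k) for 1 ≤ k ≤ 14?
P(14,k) increases in k, so maximum at k = 14: 14! = 87,178,291,200.
Final answer: 87,178,291,200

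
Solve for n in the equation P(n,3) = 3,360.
P(n,3) = n(n−1)(n−2) is increasing in n; n(n−1)(n−2) ≈ (n−1)^3 = 3,360 gives n ≈ 16.0. Check: P(14,3) = 2,184, P(15,3) = 2,730, P(16,3) = 3,360 ✓. So n = 16.

Answer: 16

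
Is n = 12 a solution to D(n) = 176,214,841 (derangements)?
Yes

Working:
D(12) = (12-1)·[D(11) + D(10)] = 11·[14,684,570 + 1,334,961] = 176,214,841, which equals 176,214,841.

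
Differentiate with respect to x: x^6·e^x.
(6x^5 + x^6)e^x

Solution: Product rule: d/dx[x^6]·e^x + x^6·d/dx[e^x] = 6x^{5}e^x + x^6e^x.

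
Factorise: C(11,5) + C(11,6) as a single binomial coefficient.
C(12,6)
By Pascal's identity: C(11,5) + C(11,6) = C(12,6) = 924.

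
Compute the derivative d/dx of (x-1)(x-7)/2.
d/dx[(x-1)(x-7)] = (x-7) + (x-1) = 2x - 8. Dividing by 2 gives (2x - 8)/2.
Final answer: (2x - 8)/2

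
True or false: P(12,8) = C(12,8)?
P(12,8) = 19,958,400 and C(12,8) = 495; P(n,r) = r! × C(n,r) so P > C whenever r ≥ 2.
Final answer: False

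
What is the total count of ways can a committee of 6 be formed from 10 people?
C(10,6) = 10! / (6! × (10-6)!)
         = 10! / (6! × 4!)
         = 210

Answer: 210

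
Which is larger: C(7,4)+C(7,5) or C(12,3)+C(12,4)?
First=56, Second=715.
Final answer: C(12,3)+C(12,4)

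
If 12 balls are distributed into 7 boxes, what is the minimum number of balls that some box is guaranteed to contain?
Pigeonhole: ⌈12/7⌉ = 2.
Final answer: 2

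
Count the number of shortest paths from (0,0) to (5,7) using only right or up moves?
792

Explanation: Choose 5 rights from 12 moves: C(12,5) = 792.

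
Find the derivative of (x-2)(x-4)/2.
(2x - 6)/2

Solution: d/dx[(x-2)(x-4)] = (x-4) + (x-2) = 2x - 6. Dividing by 2 gives (2x - 6)/2.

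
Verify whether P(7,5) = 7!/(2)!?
True

Reasoning: Permutation formula P(n,k) = n!/(n-k)!: 7!/2! = 5,040/2 = 2,520 = P(7,5). The statement holds.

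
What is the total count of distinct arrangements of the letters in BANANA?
60

Word has 6 letters (B=1, A=3, N=2). Arrangements: 6!/Π(k!) = 60.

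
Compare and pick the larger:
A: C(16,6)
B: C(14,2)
A

Solution: A=C(16,6)=8,008, B=C(14,2)=91.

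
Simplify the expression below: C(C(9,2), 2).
630

Solution: C(9,2) = 36, then C(36, 2) = 630.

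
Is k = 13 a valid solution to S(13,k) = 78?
No
S(13,13) = 13·S(12,13) + S(12,12) = 13·0 + 1 = 1, which does not equal 78.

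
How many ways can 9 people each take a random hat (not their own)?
Using D(n) = (n-1)[D(n-1) + D(n-2)]:
D(9) = (9-1) × [D(8) + D(7)]
      = 8 × [14833 + 1854]
      = 8 × 16687
      = 133,496
Final answer: 133,496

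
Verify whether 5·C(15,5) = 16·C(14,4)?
False
Absorption identity k·C(n,k) = n·C(n-1,k-1). LHS = 5·3003 = 15,015; RHS = 16·1001 = 16,016.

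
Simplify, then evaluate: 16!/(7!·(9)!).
11,440
This is C(16,7) = 11,440.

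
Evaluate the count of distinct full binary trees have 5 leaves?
14

Using the Catalan number formula: C_n = C(2n, n) / (n+1)
C_4 = C(8, 4) / (4+1)
     = 70 / 5
     = 14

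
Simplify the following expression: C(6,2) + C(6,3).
35

Reasoning: By Pascal's identity: C(7,3) = 35.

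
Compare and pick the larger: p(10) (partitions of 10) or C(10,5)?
Pentagonal recurrence p(n) = p(n−1) + p(n−2) − p(n−5) − p(n−7) + …: p(10) = p(9) + p(8) − p(5) − p(3) = 30 + 22 − 7 − 3 = 42; C(10,5) = 252.
Final answer: C(10,5)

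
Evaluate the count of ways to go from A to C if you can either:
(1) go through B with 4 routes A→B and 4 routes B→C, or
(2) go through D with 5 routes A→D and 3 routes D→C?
31
Route via B: 4×4=16. Route via D: 5×3=15. Total: 31.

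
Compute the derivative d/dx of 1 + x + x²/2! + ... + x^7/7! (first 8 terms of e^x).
1 + x + x²/2! + ... + x^6/6!

Differentiating term by term gives the first 7 terms of e^x.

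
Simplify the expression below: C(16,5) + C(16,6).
By Pascal's identity: C(17,6) = 12,376.
Final answer: 12,376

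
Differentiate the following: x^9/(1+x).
(9x^8(1+x) - x^9)/(1+x)²
Quotient rule: [9x^{8}(1+x) - x^9]/(1+x)².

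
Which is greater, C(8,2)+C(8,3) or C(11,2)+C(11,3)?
C(11,2)+C(11,3)

Solution: First=84, Second=220.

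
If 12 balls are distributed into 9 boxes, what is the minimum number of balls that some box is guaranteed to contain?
Pigeonhole: ⌈12/9⌉ = 2.

Answer: 2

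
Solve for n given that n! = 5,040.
7

Solution: n! is strictly increasing. 5! = 120, 6! = 720, 7! = 5,040 ✓. So n = 7.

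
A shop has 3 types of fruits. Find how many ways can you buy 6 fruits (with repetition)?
28

Reasoning: Stars and bars: C(6+3-1, 6) = C(8, 6) = 28.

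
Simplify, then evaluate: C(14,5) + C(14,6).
5,005

Working:
By Pascal's identity: C(15,6) = 5,005.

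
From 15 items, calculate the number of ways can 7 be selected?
6,435

Solution: C(15,7) = 15! / (7! × (15-7)!)
         = 15! / (7! × 8!)
         = 6,435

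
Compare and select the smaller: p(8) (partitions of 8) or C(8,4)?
p(8)

Reasoning: Pentagonal recurrence p(n) = p(n−1) + p(n−2) − p(n−5) − p(n−7) + …: p(8) = p(7) + p(6) − p(3) − p(1) = 15 + 11 − 3 − 1 = 22; C(8,4) = 70.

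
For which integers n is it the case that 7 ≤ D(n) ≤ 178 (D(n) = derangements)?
Using D(n) = (n−1)[D(n−1) + D(n−2)] with D(1)=0, D(2)=1: D(3)=2; D(4)=9; D(5)=44; D(6)=265. So valid n = 4, 5.
Final answer: 4, 5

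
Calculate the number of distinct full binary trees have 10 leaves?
4,862
Using the Catalan number formula: C_n = C(2n, n) / (n+1)
C_9 = C(18, 9) / (9+1)
     = 48620 / 10
     = 4,862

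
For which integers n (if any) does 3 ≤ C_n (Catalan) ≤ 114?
3, 4, 5

Reasoning: C_2=2; C_3=5; C_4=14; C_5=42; C_6=132. So valid n = 3, 4, 5.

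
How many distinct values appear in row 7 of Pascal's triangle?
Row 7 has entries C(7,0)..C(7,7); by symmetry C(7,k)=C(7,7-k), giving 4 distinct values.

Answer: 4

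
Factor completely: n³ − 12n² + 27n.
n(n − 3)(n − 9)

n³ − 12n² + 27n = n(n² − 12n + 27) = n(n − 3)(n − 9).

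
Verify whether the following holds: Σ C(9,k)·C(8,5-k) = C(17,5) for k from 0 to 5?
True

Reasoning: Vandermonde's identity gives C(17,5) = 6,188; RHS C(17,5) = 6,188.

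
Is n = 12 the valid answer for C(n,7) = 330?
No

Explanation: C(12,7) = 12·11·10·9·8·7·6/7! = 3,991,680/5,040 = 792, which does not equal 330.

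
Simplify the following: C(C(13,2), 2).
C(13,2) = 78, then C(78, 2) = 3,003.

Answer: 3,003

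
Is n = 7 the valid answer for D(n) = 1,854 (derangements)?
Yes
D(7) = (7-1)·[D(6) + D(5)] = 6·[265 + 44] = 1,854, which equals 1,854.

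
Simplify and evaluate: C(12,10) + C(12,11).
By Pascal's identity: C(13,11) = 78.

Answer: 78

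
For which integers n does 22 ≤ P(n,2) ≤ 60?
6, 7, 8

P(5,2)=20; P(6,2)=30; P(7,2)=42; P(8,2)=56; P(9,2)=72. So valid n = 6, 7, 8.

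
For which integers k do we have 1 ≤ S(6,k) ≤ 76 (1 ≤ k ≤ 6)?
1, 2, 4, 5, 6

Solution: S(6,1)=1; S(6,2)=31; S(6,3)=90; S(6,4)=65; S(6,5)=15; S(6,6)=1. So valid k = 1, 2, 4, 5, 6.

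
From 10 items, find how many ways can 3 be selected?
120

C(10,3) = 10! / (3! × (10-3)!)
         = 10! / (3! × 7!)
         = 120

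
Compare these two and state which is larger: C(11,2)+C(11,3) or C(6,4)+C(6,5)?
First=220, Second=21.
Final answer: C(11,2)+C(11,3)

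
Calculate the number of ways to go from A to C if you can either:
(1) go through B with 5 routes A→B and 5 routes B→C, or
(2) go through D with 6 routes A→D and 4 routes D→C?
49
Route via B: 5×5=25. Route via D: 6×4=24. Total: 49.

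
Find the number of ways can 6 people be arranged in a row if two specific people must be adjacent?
240

Explanation: Treat pair as unit: (6-1)! arrangements × 2 internal orders = 240.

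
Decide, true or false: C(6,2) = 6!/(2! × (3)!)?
False
The correct denominator is 2!×4!, giving C(6,2) = 15; the stated RHS is 6!/(2!×3!) = 60 ≠ 15, so the statement does not hold.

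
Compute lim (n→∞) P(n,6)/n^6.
1

Reasoning: P(n,6) = n(n-1)···(n-5) ≈ n^6 for large n. Limit = 1.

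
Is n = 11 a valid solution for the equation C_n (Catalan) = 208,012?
C_11 = C(22,11)/(11+1) = 705,432/12 = 58,786, which does not equal 208,012.

Answer: No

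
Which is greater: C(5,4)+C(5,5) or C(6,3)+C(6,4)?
C(6,3)+C(6,4)

Working:
First=6, Second=35.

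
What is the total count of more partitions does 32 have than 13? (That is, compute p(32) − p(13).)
8,248

Reasoning: Pentagonal recurrence p(n) = p(n−1) + p(n−2) − p(n−5) − p(n−7) + …: p(32) = p(31) + p(30) − p(27) − p(25) + p(20) + p(17) − p(10) − p(6) = 6,842 + 5,604 − 3,010 − 1,958 + 627 + 297 − 42 − 11 = 8,349.
p(13) = p(12) + p(11) − p(8) − p(6) + p(1) = 77 + 56 − 22 − 11 + 1 = 101.
Difference = 8,349 − 101 = 8,248.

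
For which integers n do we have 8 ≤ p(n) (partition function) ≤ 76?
Tabulating p(n) via p(n) = p(n−1) + p(n−2) − p(n−5) − p(n−7) + …: p(5)=7; p(6)=11; p(7)=15; p(8)=22; p(9)=30; p(10)=42; p(11)=56; p(12)=77. So valid n = 6, 7, 8, 9, 10, 11.

Answer: 6, 7, 8, 9, 10, 11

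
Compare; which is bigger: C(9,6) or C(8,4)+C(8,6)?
C(8,4)+C(8,6)
C(9,6)=84; C(8,4)+C(8,6)=70+28=98.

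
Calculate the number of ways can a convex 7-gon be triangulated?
42
Using the Catalan number formula: C_n = C(2n, n) / (n+1)
C_5 = C(10, 5) / (5+1)
     = 252 / 6
     = 42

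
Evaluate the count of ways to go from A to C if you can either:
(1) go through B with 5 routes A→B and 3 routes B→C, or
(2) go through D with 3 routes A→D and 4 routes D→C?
Route via B: 5×3=15. Route via D: 3×4=12. Total: 27.

Answer: 27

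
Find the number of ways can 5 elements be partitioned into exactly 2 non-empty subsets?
This equals S(5,2), the Stirling number of the 2nd kind.
Using the Stirling recurrence: S(n,k) = k·S(n-1,k) + S(n-1,k-1)
S(5,2) = 2·S(4,2) + S(4,1)
         = 2·7 + 1
         = 14 + 1
         = 15
Final answer: 15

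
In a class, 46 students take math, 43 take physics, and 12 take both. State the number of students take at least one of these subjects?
77
|A∪B| = |A|+|B|-|A∩B| = 46+43-12 = 77.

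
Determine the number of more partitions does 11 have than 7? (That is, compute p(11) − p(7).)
41

Solution: Pentagonal recurrence p(n) = p(n−1) + p(n−2) − p(n−5) − p(n−7) + …: p(11) = p(10) + p(9) − p(6) − p(4) = 42 + 30 − 11 − 5 = 56.
p(7) = p(6) + p(5) − p(2) − p(0) = 11 + 7 − 2 − 1 = 15.
Difference = 56 − 15 = 41.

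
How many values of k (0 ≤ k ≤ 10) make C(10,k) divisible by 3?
Checking C(10,k) mod 3 for k = 0..10: divisible at k = 2, 3, 4, 5, 6, 7, 8. That's 7 values.

Answer: 7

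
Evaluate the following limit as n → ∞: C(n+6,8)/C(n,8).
Both numerator and denominator grow as n^8/8! for large n, so the ratio → 1.
Final answer: 1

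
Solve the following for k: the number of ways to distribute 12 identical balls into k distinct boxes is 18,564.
7
Stars and bars: the count is C(12+k−1, k−1), increasing in k. k=5: C(16,4) = 1,820, k=6: C(17,5) = 6,188, k=7: C(18,6) = 18,564 ✓. So k = 7.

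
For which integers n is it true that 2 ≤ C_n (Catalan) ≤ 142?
2, 3, 4, 5, 6

Working:
C_1=1; C_2=2; C_3=5; C_4=14; C_5=42; C_6=132; C_7=429. So valid n = 2, 3, 4, 5, 6.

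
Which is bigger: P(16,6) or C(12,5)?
P(16,6)

P(16,6)=5,765,760, C(12,5)=792.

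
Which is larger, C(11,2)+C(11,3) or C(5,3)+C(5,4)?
C(11,2)+C(11,3)

Reasoning: First=220, Second=15.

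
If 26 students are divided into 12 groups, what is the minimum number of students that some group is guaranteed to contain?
3

Working:
Pigeonhole: ⌈26/12⌉ = 3.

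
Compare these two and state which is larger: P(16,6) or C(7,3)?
P(16,6)

Explanation: P(16,6)=5,765,760, C(7,3)=35.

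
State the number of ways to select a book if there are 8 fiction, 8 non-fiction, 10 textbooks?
26

Solution: By the addition principle: 8 + 8 + 10 = 26.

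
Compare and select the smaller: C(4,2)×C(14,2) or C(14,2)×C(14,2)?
C(4,2)×C(14,2)=546, C(14,2)×C(14,2)=8,281.

Answer: C(4,2)×C(14,2)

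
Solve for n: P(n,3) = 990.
P(n,3) = n(n−1)(n−2) is increasing in n; n(n−1)(n−2) ≈ (n−1)^3 = 990 gives n ≈ 11.0. Check: P(9,3) = 504, P(10,3) = 720, P(11,3) = 990 ✓. So n = 11.
Final answer: 11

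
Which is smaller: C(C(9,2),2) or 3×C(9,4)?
C(C(9,2),2)=630, 3×C(9,4)=378.

Answer: 3×C(9,4)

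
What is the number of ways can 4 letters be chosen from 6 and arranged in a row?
P(6,4) = 6!/(6-4)! = 360.

Answer: 360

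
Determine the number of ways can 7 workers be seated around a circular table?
720
Circular arrangements: (7-1)! = 720.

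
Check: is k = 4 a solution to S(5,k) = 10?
S(5,4) = 4·S(4,4) + S(4,3) = 4·1 + 6 = 10, which equals 10.
Final answer: Yes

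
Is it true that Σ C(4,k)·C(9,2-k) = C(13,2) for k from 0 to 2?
True

Vandermonde's identity gives C(13,2) = 78; RHS C(13,2) = 78.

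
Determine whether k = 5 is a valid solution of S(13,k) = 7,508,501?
Yes

Explanation: S(13,5) = 5·S(12,5) + S(12,4) = 5·1,379,400 + 611,501 = 7,508,501, which equals 7,508,501.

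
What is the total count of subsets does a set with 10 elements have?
Each element can be included or excluded: 2^10 = 1,024.

Answer: 1,024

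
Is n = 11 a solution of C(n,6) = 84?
No

Solution: C(11,6) = 11·10·9·8·7·6/6! = 332,640/720 = 462, which does not equal 84.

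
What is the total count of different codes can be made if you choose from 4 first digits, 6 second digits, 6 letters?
144
By the multiplication principle: 4 × 6 × 6 = 144.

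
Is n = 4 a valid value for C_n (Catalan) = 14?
Yes

C_4 = C(8,4)/(4+1) = 70/5 = 14, which equals 14.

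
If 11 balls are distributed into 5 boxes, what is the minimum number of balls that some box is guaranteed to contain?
3

Reasoning: Pigeonhole: ⌈11/5⌉ = 3.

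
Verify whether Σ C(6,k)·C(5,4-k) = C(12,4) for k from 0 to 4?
False
Vandermonde's identity gives C(11,4) = 330; RHS C(12,4) = 495.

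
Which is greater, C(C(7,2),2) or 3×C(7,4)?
C(C(7,2),2)

Solution: C(C(7,2),2)=210, 3×C(7,4)=105.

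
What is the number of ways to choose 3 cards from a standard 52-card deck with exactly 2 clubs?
3,042

Explanation: 13 clubs and 39 non-clubs: C(13,2) × C(39,1) = 78 × 39 = 3,042.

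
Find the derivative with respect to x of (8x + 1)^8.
64(8x + 1)^7

Working:
Chain rule: 8(8x+1)^{7} × 8 = 64(8x+1)^{7}.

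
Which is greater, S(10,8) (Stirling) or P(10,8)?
P(10,8)

Solution: S(10,8) = 8·S(9,8) + S(9,7) = 8·36 + 462 = 750; P(10,8) = 1,814,400.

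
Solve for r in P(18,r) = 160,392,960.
7
P(18,r) = 18·17·…·(18−r+1), a product of r factors. Multiplying down from 18: 18 = 18; 18·17 = 306; 18·17·16 = 4,896; 18·17·16·15 = 73,440; 18·17·16·15·14 = 1,028,160; 18·17·16·15·14·13 = 13,366,080; 18·17·16·15·14·13·12 = 160,392,960 ✓ (7 factors). So r = 7.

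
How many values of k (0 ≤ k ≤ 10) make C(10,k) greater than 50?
Row 10 is unimodal and symmetric about k=10/2. C(10,2)=45 ≤ 50; C(10,3)=120 > 50; by symmetry C(10,k) > 50 for k = 3..7. That's 7 - 3 + 1 = 5 values.
Final answer: 5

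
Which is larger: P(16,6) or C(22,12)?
P(16,6)

Solution: P(16,6)=5,765,760, C(22,12)=646,646.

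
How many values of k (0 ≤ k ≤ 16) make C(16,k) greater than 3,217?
7
Row 16 is unimodal and symmetric about k=16/2. C(16,4)=1,820 ≤ 3,217; C(16,5)=4,368 > 3,217; by symmetry C(16,k) > 3,217 for k = 5..11. That's 11 - 5 + 1 = 7 values.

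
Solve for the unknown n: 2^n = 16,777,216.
16,777,216 = 1,024 × 1,024 × 16 = 2^10 × 2^10 × 2^4 = 2^24, so n = 24.

Answer: 24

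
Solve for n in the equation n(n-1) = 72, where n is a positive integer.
n² − n − 72 = 0, so n = (1 ± √(1 + 4·72))/2 = (1 ± √289)/2 = (1 ± 17)/2, i.e. n = 9 or n = -8. Taking the positive root, n = 9 (check: 9×8 = 72).

Answer: 9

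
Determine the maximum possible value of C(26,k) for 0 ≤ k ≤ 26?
10,400,600

Solution: Maximum at k = 13: C(26,13) = 10,400,600.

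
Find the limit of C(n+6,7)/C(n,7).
1

Working:
Both numerator and denominator grow as n^7/7! for large n, so the ratio → 1.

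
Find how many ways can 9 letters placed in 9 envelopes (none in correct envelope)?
Using D(n) = (n-1)[D(n-1) + D(n-2)]:
D(9) = (9-1) × [D(8) + D(7)]
      = 8 × [14833 + 1854]
      = 8 × 16687
      = 133,496
Final answer: 133,496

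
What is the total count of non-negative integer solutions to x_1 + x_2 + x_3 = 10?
66

Working:
C(10+3-1, 3-1) = 66.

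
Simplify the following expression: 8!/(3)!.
This equals 8×7×...×4 = 6,720.
Final answer: 6,720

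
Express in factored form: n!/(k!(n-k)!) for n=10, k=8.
C(10,8) = 45

Solution: This is the binomial coefficient C(10,8) = 45.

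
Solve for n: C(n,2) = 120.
16

Explanation: C(n,2) = n(n−1)/2! is increasing in n, and n(n−1) = 2!·120 = 240 ≈ (n−0.5)^2 gives n ≈ 16.0. Check: C(14,2) = 91, C(15,2) = 105, C(16,2) = 120 ✓. So n = 16.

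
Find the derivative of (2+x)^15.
15(2+x)^14

Using the power rule: d/dx (2+x)^15 = 15(2+x)^{14}.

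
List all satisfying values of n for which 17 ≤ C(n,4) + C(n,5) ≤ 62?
6, 7

Working:
C(5,4)+C(5,5)=6; C(6,4)+C(6,5)=21; C(7,4)+C(7,5)=56; C(8,4)+C(8,5)=126. So valid n = 6, 7.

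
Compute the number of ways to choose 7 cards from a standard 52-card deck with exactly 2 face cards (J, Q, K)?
43,428,528

12 face cards and 40 non-face cards: C(12,2) × C(40,5) = 66 × 658,008 = 43,428,528.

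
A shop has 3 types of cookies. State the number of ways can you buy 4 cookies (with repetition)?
15
Stars and bars: C(4+3-1, 4) = C(6, 4) = 15.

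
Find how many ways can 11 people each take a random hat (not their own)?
14,684,570

Reasoning: Using D(n) = (n-1)[D(n-1) + D(n-2)]:
D(11) = (11-1) × [D(10) + D(9)]
      = 10 × [1334961 + 133496]
      = 10 × 1468457
      = 14,684,570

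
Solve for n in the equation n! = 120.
5

n! is strictly increasing. 3! = 6, 4! = 24, 5! = 120 ✓. So n = 5.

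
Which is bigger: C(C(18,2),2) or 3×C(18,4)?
C(C(18,2),2)

Explanation: C(C(18,2),2)=11,628, 3×C(18,4)=9,180.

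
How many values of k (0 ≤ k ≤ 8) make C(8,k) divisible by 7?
5

Solution: Checking C(8,k) mod 7 for k = 0..8: divisible at k = 2, 3, 4, 5, 6. That's 5 values.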